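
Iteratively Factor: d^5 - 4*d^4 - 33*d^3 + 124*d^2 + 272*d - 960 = (d - 5)*(d^4 + d^3 - 28*d^2 - 16*d + 192) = (d - 5)*(d + 4)*(d^3 - 3*d^2 - 16*d + 48) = (d - 5)*(d - 4)*(d + 4)*(d^2 + d - 12) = (d - 5)*(d - 4)*(d + 4)^2*(d - 3)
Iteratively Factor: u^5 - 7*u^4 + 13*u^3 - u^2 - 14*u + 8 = (u - 1)*(u^4 - 6*u^3 + 7*u^2 + 6*u - 8) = (u - 2)*(u - 1)*(u^3 - 4*u^2 - u + 4) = (u - 2)*(u - 1)^2*(u^2 - 3*u - 4) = (u - 2)*(u - 1)^2*(u + 1)*(u - 4)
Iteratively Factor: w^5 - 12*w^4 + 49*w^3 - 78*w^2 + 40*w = (w)*(w^4 - 12*w^3 + 49*w^2 - 78*w + 40) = w*(w - 1)*(w^3 - 11*w^2 + 38*w - 40) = w*(w - 4)*(w - 1)*(w^2 - 7*w + 10) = w*(w - 5)*(w - 4)*(w - 1)*(w - 2)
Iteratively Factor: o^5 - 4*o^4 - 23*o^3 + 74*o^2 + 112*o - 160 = (o - 4)*(o^4 - 23*o^2 - 18*o + 40) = (o - 4)*(o + 4)*(o^3 - 4*o^2 - 7*o + 10) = (o - 4)*(o + 2)*(o + 4)*(o^2 - 6*o + 5) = (o - 5)*(o - 4)*(o + 2)*(o + 4)*(o - 1)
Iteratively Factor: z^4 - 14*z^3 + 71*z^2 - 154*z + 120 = (z - 5)*(z^3 - 9*z^2 + 26*z - 24) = (z - 5)*(z - 2)*(z^2 - 7*z + 12) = (z - 5)*(z - 3)*(z - 2)*(z - 4)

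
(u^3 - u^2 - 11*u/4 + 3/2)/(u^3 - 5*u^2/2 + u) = (u + 3/2)/u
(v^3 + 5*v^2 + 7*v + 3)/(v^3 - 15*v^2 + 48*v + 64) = (v^2 + 4*v + 3)/(v^2 - 16*v + 64)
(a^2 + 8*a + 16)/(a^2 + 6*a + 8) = (a + 4)/(a + 2)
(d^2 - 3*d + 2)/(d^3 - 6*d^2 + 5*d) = (d - 2)/(d*(d - 5))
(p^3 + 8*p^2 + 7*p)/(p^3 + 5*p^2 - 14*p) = (p + 1)/(p - 2)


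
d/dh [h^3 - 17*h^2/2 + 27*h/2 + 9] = 3*h^2 - 17*h + 27/2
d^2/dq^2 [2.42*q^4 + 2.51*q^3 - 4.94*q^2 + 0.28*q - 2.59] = 29.04*q^2 + 15.06*q - 9.88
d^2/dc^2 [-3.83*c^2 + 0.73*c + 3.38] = -7.66000000000000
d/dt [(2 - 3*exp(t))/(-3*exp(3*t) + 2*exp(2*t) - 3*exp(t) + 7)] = (-18*exp(3*t) + 24*exp(2*t) - 8*exp(t) - 15)*exp(t)/(9*exp(6*t) - 12*exp(5*t) + 22*exp(4*t) - 54*exp(3*t) + 37*exp(2*t) - 42*exp(t) + 49)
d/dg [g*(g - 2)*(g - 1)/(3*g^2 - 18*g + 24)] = (g^2 - 8*g + 4)/(3*(g^2 - 8*g + 16))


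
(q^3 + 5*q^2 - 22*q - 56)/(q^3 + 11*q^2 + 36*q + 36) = (q^2 + 3*q - 28)/(q^2 + 9*q + 18)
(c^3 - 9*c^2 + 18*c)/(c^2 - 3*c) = c - 6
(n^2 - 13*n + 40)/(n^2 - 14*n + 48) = (n - 5)/(n - 6)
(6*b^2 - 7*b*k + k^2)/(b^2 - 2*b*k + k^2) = (6*b - k)/(b - k)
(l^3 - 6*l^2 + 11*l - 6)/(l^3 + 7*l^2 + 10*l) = (l^3 - 6*l^2 + 11*l - 6)/(l*(l^2 + 7*l + 10))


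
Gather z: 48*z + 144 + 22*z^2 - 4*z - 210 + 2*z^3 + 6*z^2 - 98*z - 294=2*z^3 + 28*z^2 - 54*z - 360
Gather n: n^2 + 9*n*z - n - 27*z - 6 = n^2 + n*(9*z - 1) - 27*z - 6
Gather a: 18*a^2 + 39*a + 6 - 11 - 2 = 18*a^2 + 39*a - 7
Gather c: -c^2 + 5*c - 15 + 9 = -c^2 + 5*c - 6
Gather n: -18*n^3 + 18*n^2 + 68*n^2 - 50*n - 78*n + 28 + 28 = -18*n^3 + 86*n^2 - 128*n + 56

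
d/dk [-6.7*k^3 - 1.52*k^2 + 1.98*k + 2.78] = -20.1*k^2 - 3.04*k + 1.98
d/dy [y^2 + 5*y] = 2*y + 5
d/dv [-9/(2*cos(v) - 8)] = -9*sin(v)/(2*(cos(v) - 4)^2)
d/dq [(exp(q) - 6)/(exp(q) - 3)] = 3*exp(q)/(exp(q) - 3)^2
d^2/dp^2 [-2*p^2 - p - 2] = -4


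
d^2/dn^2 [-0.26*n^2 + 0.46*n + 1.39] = -0.520000000000000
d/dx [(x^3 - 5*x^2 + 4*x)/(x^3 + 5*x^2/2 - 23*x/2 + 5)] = 2*(15*x^4 - 62*x^3 + 125*x^2 - 100*x + 40)/(4*x^6 + 20*x^5 - 67*x^4 - 190*x^3 + 629*x^2 - 460*x + 100)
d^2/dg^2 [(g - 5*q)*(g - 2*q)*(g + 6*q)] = 6*g - 2*q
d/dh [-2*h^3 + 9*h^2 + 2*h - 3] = -6*h^2 + 18*h + 2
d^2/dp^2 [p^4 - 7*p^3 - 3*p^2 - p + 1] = 12*p^2 - 42*p - 6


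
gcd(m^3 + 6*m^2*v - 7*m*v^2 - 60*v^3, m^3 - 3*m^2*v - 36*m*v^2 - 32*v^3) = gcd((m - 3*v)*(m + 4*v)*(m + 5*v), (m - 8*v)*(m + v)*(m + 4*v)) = m + 4*v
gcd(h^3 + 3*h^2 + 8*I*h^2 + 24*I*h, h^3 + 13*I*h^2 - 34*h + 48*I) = h + 8*I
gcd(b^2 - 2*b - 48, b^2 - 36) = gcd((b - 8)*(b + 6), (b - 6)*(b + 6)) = b + 6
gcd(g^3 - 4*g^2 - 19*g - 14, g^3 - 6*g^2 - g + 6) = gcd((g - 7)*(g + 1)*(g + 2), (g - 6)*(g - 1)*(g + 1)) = g + 1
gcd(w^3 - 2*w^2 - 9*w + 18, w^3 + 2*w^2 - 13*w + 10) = w - 2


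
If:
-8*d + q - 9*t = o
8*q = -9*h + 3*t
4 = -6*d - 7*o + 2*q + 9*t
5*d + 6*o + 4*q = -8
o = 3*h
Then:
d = 220/117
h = -406/351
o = -406/117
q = 100/117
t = -418/351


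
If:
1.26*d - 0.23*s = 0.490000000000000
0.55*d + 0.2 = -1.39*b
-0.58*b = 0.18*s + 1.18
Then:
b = 0.23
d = -0.94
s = -7.29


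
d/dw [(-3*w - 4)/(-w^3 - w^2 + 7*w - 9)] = (3*w^3 + 3*w^2 - 21*w - (3*w + 4)*(3*w^2 + 2*w - 7) + 27)/(w^3 + w^2 - 7*w + 9)^2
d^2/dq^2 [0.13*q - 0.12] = 0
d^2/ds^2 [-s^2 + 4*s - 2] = -2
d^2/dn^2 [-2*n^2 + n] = -4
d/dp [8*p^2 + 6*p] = 16*p + 6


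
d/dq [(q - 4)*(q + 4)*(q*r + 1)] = 3*q^2*r + 2*q - 16*r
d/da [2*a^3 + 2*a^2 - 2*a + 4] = 6*a^2 + 4*a - 2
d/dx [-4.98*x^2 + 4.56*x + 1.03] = 4.56 - 9.96*x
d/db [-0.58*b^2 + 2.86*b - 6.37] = 2.86 - 1.16*b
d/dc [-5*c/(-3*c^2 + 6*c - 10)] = 5*(10 - 3*c^2)/(9*c^4 - 36*c^3 + 96*c^2 - 120*c + 100)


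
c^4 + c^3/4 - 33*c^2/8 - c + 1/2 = (c - 2)*(c - 1/4)*(c + 1/2)*(c + 2)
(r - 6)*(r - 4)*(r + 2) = r^3 - 8*r^2 + 4*r + 48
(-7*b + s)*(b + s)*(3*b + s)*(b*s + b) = -21*b^4*s - 21*b^4 - 25*b^3*s^2 - 25*b^3*s - 3*b^2*s^3 - 3*b^2*s^2 + b*s^4 + b*s^3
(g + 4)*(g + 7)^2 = g^3 + 18*g^2 + 105*g + 196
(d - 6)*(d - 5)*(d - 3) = d^3 - 14*d^2 + 63*d - 90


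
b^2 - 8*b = b*(b - 8)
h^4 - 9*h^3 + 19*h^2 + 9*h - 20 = (h - 5)*(h - 4)*(h - 1)*(h + 1)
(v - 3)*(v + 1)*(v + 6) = v^3 + 4*v^2 - 15*v - 18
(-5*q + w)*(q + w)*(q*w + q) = -5*q^3*w - 5*q^3 - 4*q^2*w^2 - 4*q^2*w + q*w^3 + q*w^2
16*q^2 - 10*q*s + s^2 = (-8*q + s)*(-2*q + s)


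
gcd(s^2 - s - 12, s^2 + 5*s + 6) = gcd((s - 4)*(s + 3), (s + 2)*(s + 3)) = s + 3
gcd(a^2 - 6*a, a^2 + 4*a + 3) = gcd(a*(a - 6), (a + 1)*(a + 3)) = 1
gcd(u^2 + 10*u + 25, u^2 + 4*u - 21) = 1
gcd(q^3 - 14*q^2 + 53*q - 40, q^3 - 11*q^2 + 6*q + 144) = q - 8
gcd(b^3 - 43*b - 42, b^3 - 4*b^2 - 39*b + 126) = b^2 - b - 42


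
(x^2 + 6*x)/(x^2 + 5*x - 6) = x/(x - 1)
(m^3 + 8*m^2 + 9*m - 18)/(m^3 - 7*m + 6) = (m + 6)/(m - 2)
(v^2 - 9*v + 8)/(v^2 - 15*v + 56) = (v - 1)/(v - 7)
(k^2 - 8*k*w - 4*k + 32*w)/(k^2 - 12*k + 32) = (k - 8*w)/(k - 8)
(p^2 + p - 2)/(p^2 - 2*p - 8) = (p - 1)/(p - 4)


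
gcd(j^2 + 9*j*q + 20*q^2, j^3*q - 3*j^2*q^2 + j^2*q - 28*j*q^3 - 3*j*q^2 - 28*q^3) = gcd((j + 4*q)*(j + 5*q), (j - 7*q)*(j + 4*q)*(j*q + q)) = j + 4*q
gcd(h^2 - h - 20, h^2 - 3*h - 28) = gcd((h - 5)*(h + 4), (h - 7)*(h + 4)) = h + 4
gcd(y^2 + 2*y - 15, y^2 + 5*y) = y + 5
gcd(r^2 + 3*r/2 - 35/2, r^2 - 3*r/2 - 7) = r - 7/2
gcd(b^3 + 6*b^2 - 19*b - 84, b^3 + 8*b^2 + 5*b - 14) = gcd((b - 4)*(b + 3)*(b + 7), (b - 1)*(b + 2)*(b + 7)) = b + 7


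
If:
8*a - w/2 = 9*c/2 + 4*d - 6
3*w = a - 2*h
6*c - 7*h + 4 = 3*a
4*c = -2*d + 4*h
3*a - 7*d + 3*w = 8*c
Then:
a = -284/367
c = -2504/1101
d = 2704/1101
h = -384/367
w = 484/1101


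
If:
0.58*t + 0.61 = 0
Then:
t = -1.05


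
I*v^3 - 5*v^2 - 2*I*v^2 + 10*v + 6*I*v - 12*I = (v - 2)*(v + 6*I)*(I*v + 1)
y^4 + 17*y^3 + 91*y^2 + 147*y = y*(y + 3)*(y + 7)^2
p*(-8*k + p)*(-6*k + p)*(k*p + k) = 48*k^3*p^2 + 48*k^3*p - 14*k^2*p^3 - 14*k^2*p^2 + k*p^4 + k*p^3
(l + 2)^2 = l^2 + 4*l + 4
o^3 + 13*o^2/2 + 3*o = o*(o + 1/2)*(o + 6)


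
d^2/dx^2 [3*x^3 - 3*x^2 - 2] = 18*x - 6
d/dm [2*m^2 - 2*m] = 4*m - 2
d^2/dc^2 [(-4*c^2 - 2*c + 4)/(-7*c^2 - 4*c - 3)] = 4*(-7*c^3 - 420*c^2 - 231*c + 16)/(343*c^6 + 588*c^5 + 777*c^4 + 568*c^3 + 333*c^2 + 108*c + 27)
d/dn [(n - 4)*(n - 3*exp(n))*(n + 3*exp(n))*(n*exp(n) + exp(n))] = (n^4 + n^3 - 27*n^2*exp(2*n) - 13*n^2 + 63*n*exp(2*n) - 8*n + 135*exp(2*n))*exp(n)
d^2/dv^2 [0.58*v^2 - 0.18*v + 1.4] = 1.16000000000000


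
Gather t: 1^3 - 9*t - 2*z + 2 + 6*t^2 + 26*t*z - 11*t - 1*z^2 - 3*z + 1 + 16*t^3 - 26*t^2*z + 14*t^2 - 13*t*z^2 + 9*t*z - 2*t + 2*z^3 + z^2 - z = 16*t^3 + t^2*(20 - 26*z) + t*(-13*z^2 + 35*z - 22) + 2*z^3 - 6*z + 4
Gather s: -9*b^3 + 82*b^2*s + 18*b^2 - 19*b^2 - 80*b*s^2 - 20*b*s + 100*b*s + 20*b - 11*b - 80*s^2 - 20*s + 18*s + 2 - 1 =-9*b^3 - b^2 + 9*b + s^2*(-80*b - 80) + s*(82*b^2 + 80*b - 2) + 1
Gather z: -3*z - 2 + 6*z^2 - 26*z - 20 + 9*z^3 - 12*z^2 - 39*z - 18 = 9*z^3 - 6*z^2 - 68*z - 40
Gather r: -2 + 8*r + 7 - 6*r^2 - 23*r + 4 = -6*r^2 - 15*r + 9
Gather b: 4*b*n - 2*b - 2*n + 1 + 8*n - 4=b*(4*n - 2) + 6*n - 3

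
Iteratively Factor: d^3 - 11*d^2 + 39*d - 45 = (d - 5)*(d^2 - 6*d + 9) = (d - 5)*(d - 3)*(d - 3)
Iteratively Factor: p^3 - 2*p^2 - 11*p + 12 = (p - 4)*(p^2 + 2*p - 3) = (p - 4)*(p + 3)*(p - 1)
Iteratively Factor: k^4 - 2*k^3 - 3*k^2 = (k + 1)*(k^3 - 3*k^2) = (k - 3)*(k + 1)*(k^2) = k*(k - 3)*(k + 1)*(k)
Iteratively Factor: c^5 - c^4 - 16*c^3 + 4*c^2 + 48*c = (c + 3)*(c^4 - 4*c^3 - 4*c^2 + 16*c) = (c + 2)*(c + 3)*(c^3 - 6*c^2 + 8*c) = (c - 2)*(c + 2)*(c + 3)*(c^2 - 4*c) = c*(c - 2)*(c + 2)*(c + 3)*(c - 4)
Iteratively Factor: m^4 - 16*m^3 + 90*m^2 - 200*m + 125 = (m - 1)*(m^3 - 15*m^2 + 75*m - 125) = (m - 5)*(m - 1)*(m^2 - 10*m + 25) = (m - 5)^2*(m - 1)*(m - 5)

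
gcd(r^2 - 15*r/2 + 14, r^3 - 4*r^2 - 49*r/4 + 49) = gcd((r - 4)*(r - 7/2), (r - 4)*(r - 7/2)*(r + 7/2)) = r^2 - 15*r/2 + 14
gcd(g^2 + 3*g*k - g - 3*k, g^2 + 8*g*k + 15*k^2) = g + 3*k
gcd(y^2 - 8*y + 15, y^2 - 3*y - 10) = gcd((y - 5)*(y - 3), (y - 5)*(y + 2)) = y - 5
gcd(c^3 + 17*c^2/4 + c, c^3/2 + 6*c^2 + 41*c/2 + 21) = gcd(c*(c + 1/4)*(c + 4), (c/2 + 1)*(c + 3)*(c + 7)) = 1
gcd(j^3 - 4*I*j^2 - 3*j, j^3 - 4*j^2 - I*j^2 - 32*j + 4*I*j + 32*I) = j - I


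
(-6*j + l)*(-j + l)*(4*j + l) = 24*j^3 - 22*j^2*l - 3*j*l^2 + l^3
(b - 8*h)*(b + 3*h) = b^2 - 5*b*h - 24*h^2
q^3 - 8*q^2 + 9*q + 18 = (q - 6)*(q - 3)*(q + 1)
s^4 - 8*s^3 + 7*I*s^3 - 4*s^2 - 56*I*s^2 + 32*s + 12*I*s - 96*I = (s - 8)*(s - I)*(s + 2*I)*(s + 6*I)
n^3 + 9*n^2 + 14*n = n*(n + 2)*(n + 7)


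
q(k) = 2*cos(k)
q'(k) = -2*sin(k)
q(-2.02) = -0.87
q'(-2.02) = 1.80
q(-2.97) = -1.97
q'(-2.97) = 0.34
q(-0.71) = 1.52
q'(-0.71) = 1.30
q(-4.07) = -1.20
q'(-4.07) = -1.60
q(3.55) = -1.84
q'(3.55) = 0.79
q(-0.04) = 2.00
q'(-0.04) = 0.08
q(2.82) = -1.90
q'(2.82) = -0.63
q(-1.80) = -0.45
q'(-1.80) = 1.95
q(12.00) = 1.69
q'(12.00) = 1.07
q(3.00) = -1.98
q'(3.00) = -0.28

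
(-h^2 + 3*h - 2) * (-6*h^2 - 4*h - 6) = 6*h^4 - 14*h^3 + 6*h^2 - 10*h + 12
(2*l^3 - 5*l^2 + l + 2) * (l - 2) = 2*l^4 - 9*l^3 + 11*l^2 - 4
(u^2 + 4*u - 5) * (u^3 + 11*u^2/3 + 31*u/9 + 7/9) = u^5 + 23*u^4/3 + 118*u^3/9 - 34*u^2/9 - 127*u/9 - 35/9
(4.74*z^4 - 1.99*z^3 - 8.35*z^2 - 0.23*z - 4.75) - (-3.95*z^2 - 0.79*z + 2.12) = 4.74*z^4 - 1.99*z^3 - 4.4*z^2 + 0.56*z - 6.87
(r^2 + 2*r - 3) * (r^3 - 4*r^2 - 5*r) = r^5 - 2*r^4 - 16*r^3 + 2*r^2 + 15*r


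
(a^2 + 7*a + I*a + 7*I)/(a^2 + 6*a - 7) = (a + I)/(a - 1)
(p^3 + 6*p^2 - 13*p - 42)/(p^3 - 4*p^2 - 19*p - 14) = (p^2 + 4*p - 21)/(p^2 - 6*p - 7)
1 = 1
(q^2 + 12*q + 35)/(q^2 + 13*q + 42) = (q + 5)/(q + 6)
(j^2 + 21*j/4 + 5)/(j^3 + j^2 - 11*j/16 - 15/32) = 8*(j + 4)/(8*j^2 - 2*j - 3)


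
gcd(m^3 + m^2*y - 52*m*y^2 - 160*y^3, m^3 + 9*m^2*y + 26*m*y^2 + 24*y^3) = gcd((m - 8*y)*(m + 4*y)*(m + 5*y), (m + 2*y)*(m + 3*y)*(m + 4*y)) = m + 4*y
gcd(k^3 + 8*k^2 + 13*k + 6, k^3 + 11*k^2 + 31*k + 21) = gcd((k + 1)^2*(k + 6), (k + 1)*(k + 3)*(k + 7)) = k + 1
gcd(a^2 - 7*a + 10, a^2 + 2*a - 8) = a - 2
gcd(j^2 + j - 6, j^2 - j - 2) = j - 2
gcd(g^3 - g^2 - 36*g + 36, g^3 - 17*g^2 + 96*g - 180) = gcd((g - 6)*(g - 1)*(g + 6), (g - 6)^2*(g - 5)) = g - 6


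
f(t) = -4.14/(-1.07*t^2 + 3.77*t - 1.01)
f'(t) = -4.14*(2.14*t - 3.77)/(-1.07*t^2 + 3.77*t - 1.01)^2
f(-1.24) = 0.56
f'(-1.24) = 0.49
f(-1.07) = 0.66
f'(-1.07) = 0.64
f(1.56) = -1.83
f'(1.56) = 0.35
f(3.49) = 4.68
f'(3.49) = -19.53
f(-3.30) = 0.16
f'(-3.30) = 0.07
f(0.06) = 5.26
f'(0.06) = 24.30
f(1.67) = -1.80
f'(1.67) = 0.15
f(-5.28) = 0.08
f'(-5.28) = 0.02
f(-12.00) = 0.02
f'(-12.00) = 0.00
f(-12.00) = 0.02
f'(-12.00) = 0.00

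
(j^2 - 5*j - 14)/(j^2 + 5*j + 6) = (j - 7)/(j + 3)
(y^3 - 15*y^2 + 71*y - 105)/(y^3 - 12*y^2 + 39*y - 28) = (y^2 - 8*y + 15)/(y^2 - 5*y + 4)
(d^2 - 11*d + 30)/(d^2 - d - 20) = (d - 6)/(d + 4)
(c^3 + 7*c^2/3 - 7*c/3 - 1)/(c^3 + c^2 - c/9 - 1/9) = 3*(c^2 + 2*c - 3)/(3*c^2 + 2*c - 1)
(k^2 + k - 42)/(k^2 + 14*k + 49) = (k - 6)/(k + 7)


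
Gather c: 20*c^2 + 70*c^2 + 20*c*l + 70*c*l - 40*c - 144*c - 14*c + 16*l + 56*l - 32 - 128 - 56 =90*c^2 + c*(90*l - 198) + 72*l - 216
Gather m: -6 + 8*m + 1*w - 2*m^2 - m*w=-2*m^2 + m*(8 - w) + w - 6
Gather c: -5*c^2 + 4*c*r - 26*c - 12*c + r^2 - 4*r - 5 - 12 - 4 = -5*c^2 + c*(4*r - 38) + r^2 - 4*r - 21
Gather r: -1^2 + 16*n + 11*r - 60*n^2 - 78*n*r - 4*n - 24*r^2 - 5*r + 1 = -60*n^2 + 12*n - 24*r^2 + r*(6 - 78*n)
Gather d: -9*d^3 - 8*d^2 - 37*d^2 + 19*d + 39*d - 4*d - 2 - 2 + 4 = -9*d^3 - 45*d^2 + 54*d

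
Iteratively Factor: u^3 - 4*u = (u - 2)*(u^2 + 2*u) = u*(u - 2)*(u + 2)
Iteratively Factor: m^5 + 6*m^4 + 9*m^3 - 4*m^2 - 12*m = (m + 2)*(m^4 + 4*m^3 + m^2 - 6*m) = m*(m + 2)*(m^3 + 4*m^2 + m - 6) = m*(m + 2)^2*(m^2 + 2*m - 3) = m*(m - 1)*(m + 2)^2*(m + 3)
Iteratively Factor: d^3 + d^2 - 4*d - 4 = (d + 1)*(d^2 - 4) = (d - 2)*(d + 1)*(d + 2)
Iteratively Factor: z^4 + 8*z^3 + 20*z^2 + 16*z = (z)*(z^3 + 8*z^2 + 20*z + 16) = z*(z + 2)*(z^2 + 6*z + 8) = z*(z + 2)*(z + 4)*(z + 2)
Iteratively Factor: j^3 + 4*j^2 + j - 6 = (j - 1)*(j^2 + 5*j + 6) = (j - 1)*(j + 2)*(j + 3)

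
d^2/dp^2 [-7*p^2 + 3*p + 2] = -14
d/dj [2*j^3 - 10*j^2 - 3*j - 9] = 6*j^2 - 20*j - 3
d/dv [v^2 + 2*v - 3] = 2*v + 2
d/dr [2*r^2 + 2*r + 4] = 4*r + 2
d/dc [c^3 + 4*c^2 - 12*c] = 3*c^2 + 8*c - 12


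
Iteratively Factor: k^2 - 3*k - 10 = (k - 5)*(k + 2)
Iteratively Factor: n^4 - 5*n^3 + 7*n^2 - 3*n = (n)*(n^3 - 5*n^2 + 7*n - 3) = n*(n - 1)*(n^2 - 4*n + 3) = n*(n - 1)^2*(n - 3)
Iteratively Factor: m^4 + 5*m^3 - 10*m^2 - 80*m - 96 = (m - 4)*(m^3 + 9*m^2 + 26*m + 24) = (m - 4)*(m + 2)*(m^2 + 7*m + 12) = (m - 4)*(m + 2)*(m + 4)*(m + 3)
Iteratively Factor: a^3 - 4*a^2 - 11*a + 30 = (a + 3)*(a^2 - 7*a + 10) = (a - 2)*(a + 3)*(a - 5)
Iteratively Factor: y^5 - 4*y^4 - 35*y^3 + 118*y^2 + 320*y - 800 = (y - 5)*(y^4 + y^3 - 30*y^2 - 32*y + 160) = (y - 5)^2*(y^3 + 6*y^2 - 32) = (y - 5)^2*(y + 4)*(y^2 + 2*y - 8) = (y - 5)^2*(y + 4)^2*(y - 2)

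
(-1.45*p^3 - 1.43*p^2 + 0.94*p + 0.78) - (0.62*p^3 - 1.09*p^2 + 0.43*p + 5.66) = -2.07*p^3 - 0.34*p^2 + 0.51*p - 4.88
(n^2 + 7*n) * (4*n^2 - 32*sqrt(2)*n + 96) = 4*n^4 - 32*sqrt(2)*n^3 + 28*n^3 - 224*sqrt(2)*n^2 + 96*n^2 + 672*n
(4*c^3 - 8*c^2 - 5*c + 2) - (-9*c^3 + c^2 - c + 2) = 13*c^3 - 9*c^2 - 4*c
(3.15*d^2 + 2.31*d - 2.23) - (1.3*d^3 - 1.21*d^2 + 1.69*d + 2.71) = -1.3*d^3 + 4.36*d^2 + 0.62*d - 4.94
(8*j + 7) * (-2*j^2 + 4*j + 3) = -16*j^3 + 18*j^2 + 52*j + 21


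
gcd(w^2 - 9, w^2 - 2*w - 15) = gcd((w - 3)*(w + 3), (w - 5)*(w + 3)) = w + 3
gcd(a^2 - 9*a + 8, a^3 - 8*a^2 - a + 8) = a^2 - 9*a + 8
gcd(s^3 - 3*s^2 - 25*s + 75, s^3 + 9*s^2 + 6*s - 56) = 1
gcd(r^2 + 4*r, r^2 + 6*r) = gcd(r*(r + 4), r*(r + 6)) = r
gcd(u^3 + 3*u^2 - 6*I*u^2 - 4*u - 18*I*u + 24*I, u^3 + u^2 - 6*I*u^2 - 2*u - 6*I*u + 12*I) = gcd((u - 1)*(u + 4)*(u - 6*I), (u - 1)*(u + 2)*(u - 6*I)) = u^2 + u*(-1 - 6*I) + 6*I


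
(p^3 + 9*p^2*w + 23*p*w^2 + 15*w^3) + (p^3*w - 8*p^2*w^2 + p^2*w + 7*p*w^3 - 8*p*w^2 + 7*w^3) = p^3*w + p^3 - 8*p^2*w^2 + 10*p^2*w + 7*p*w^3 + 15*p*w^2 + 22*w^3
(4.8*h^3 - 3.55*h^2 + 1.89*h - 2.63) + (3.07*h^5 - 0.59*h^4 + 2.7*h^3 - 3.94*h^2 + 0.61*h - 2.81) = 3.07*h^5 - 0.59*h^4 + 7.5*h^3 - 7.49*h^2 + 2.5*h - 5.44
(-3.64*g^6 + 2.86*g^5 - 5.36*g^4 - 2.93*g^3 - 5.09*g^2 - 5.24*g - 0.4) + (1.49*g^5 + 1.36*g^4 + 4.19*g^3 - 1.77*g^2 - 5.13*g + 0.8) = -3.64*g^6 + 4.35*g^5 - 4.0*g^4 + 1.26*g^3 - 6.86*g^2 - 10.37*g + 0.4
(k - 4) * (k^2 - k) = k^3 - 5*k^2 + 4*k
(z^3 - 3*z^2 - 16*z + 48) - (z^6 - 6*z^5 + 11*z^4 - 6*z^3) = -z^6 + 6*z^5 - 11*z^4 + 7*z^3 - 3*z^2 - 16*z + 48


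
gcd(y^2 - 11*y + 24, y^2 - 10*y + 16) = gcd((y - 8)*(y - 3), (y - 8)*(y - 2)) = y - 8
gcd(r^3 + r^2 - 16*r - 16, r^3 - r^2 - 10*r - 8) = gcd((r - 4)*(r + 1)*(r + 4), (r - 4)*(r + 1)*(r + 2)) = r^2 - 3*r - 4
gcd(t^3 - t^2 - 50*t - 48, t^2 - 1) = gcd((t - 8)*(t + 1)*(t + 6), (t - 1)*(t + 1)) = t + 1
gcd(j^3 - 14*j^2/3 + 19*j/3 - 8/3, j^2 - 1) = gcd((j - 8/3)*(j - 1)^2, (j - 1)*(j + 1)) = j - 1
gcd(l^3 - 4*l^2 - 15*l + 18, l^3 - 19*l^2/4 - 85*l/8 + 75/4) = l - 6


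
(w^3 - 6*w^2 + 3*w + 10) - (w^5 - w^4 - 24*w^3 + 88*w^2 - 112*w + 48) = -w^5 + w^4 + 25*w^3 - 94*w^2 + 115*w - 38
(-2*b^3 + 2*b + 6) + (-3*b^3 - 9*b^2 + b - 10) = -5*b^3 - 9*b^2 + 3*b - 4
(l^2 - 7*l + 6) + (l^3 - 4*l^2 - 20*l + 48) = l^3 - 3*l^2 - 27*l + 54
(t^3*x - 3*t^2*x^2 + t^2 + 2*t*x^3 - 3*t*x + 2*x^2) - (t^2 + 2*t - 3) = t^3*x - 3*t^2*x^2 + 2*t*x^3 - 3*t*x - 2*t + 2*x^2 + 3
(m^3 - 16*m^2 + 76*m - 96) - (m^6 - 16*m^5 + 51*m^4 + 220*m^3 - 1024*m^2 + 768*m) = -m^6 + 16*m^5 - 51*m^4 - 219*m^3 + 1008*m^2 - 692*m - 96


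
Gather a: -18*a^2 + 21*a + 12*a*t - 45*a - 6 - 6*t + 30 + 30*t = -18*a^2 + a*(12*t - 24) + 24*t + 24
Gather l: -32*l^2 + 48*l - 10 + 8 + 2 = -32*l^2 + 48*l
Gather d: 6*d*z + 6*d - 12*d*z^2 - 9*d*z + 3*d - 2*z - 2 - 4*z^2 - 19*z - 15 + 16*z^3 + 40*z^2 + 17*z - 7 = d*(-12*z^2 - 3*z + 9) + 16*z^3 + 36*z^2 - 4*z - 24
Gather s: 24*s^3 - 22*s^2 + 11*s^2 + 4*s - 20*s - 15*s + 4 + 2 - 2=24*s^3 - 11*s^2 - 31*s + 4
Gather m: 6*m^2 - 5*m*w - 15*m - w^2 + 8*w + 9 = 6*m^2 + m*(-5*w - 15) - w^2 + 8*w + 9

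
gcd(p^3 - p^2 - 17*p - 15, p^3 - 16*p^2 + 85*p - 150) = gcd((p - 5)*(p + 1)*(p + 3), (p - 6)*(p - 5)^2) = p - 5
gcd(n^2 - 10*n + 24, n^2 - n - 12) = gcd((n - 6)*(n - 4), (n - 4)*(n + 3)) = n - 4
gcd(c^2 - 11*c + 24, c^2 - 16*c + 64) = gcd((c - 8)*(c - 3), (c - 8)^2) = c - 8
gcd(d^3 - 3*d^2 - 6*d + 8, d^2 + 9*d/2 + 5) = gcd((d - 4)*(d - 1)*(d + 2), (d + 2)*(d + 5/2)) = d + 2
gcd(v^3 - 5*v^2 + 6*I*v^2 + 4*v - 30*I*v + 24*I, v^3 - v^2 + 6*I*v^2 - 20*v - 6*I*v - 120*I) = v + 6*I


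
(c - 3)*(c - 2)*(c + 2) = c^3 - 3*c^2 - 4*c + 12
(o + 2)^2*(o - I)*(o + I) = o^4 + 4*o^3 + 5*o^2 + 4*o + 4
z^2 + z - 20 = (z - 4)*(z + 5)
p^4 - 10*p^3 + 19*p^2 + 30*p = p*(p - 6)*(p - 5)*(p + 1)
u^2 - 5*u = u*(u - 5)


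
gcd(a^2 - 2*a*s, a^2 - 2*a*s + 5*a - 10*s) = -a + 2*s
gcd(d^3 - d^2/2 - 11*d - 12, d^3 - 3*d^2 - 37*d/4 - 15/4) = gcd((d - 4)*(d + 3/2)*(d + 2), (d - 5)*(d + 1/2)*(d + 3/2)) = d + 3/2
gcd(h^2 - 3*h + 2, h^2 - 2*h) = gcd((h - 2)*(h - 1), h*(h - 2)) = h - 2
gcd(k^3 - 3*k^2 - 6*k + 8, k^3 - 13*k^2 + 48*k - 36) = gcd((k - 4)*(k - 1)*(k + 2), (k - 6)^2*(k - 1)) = k - 1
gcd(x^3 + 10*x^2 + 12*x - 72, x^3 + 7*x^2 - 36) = x^2 + 4*x - 12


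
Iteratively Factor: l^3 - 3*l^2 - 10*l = (l + 2)*(l^2 - 5*l) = (l - 5)*(l + 2)*(l)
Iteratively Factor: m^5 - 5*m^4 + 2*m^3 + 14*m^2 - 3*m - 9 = (m - 1)*(m^4 - 4*m^3 - 2*m^2 + 12*m + 9) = (m - 1)*(m + 1)*(m^3 - 5*m^2 + 3*m + 9) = (m - 3)*(m - 1)*(m + 1)*(m^2 - 2*m - 3) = (m - 3)*(m - 1)*(m + 1)^2*(m - 3)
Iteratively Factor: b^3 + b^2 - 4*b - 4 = (b + 2)*(b^2 - b - 2) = (b - 2)*(b + 2)*(b + 1)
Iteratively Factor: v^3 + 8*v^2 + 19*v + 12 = (v + 3)*(v^2 + 5*v + 4) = (v + 3)*(v + 4)*(v + 1)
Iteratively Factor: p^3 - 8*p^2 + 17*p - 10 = (p - 2)*(p^2 - 6*p + 5) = (p - 5)*(p - 2)*(p - 1)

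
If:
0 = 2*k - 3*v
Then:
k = 3*v/2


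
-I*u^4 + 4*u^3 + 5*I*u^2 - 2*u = u*(u + I)*(u + 2*I)*(-I*u + 1)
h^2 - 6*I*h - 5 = (h - 5*I)*(h - I)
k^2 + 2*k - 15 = (k - 3)*(k + 5)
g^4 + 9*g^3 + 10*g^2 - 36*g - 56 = (g - 2)*(g + 2)^2*(g + 7)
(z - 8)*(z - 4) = z^2 - 12*z + 32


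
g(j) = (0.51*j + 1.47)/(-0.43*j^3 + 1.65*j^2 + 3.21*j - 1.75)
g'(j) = (0.51*j + 1.47)*(1.29*j^2 - 3.3*j - 3.21)/(-0.43*j^3 + 1.65*j^2 + 3.21*j - 1.75)^2 + 0.51/(-0.43*j^3 + 1.65*j^2 + 3.21*j - 1.75)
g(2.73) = 0.27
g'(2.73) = -0.02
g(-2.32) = 0.06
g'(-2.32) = 0.23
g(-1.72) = -2.94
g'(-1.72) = 88.92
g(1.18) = 0.57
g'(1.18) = -0.69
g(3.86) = 0.33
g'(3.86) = 0.15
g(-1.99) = 0.25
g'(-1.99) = 1.49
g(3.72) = 0.31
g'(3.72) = 0.11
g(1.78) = 0.35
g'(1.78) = -0.18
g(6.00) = -0.28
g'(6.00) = 0.38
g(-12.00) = -0.00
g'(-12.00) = -0.00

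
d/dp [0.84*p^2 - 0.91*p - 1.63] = 1.68*p - 0.91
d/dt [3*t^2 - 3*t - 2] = 6*t - 3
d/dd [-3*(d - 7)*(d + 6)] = 3 - 6*d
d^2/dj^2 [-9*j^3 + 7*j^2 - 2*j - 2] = 14 - 54*j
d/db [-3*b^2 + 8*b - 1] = 8 - 6*b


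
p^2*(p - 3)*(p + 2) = p^4 - p^3 - 6*p^2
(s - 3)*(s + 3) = s^2 - 9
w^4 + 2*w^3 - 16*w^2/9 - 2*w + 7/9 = (w - 1)*(w - 1/3)*(w + 1)*(w + 7/3)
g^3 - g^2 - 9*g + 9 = (g - 3)*(g - 1)*(g + 3)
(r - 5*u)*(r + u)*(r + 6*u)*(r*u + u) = r^4*u + 2*r^3*u^2 + r^3*u - 29*r^2*u^3 + 2*r^2*u^2 - 30*r*u^4 - 29*r*u^3 - 30*u^4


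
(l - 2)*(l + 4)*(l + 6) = l^3 + 8*l^2 + 4*l - 48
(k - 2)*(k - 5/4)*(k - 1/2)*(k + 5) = k^4 + 5*k^3/4 - 117*k^2/8 + 155*k/8 - 25/4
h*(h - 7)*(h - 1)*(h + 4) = h^4 - 4*h^3 - 25*h^2 + 28*h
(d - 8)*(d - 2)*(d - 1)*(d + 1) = d^4 - 10*d^3 + 15*d^2 + 10*d - 16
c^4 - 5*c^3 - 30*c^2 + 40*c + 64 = (c - 8)*(c - 2)*(c + 1)*(c + 4)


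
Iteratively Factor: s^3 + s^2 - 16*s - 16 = (s + 1)*(s^2 - 16) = (s - 4)*(s + 1)*(s + 4)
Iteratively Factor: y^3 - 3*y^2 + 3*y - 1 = (y - 1)*(y^2 - 2*y + 1) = (y - 1)^2*(y - 1)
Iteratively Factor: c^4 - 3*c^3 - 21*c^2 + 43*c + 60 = (c + 1)*(c^3 - 4*c^2 - 17*c + 60) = (c + 1)*(c + 4)*(c^2 - 8*c + 15) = (c - 5)*(c + 1)*(c + 4)*(c - 3)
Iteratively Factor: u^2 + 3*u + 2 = (u + 1)*(u + 2)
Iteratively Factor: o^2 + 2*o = (o)*(o + 2)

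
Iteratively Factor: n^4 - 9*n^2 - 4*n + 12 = (n + 2)*(n^3 - 2*n^2 - 5*n + 6) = (n - 1)*(n + 2)*(n^2 - n - 6) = (n - 1)*(n + 2)^2*(n - 3)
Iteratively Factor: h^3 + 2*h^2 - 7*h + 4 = (h - 1)*(h^2 + 3*h - 4) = (h - 1)^2*(h + 4)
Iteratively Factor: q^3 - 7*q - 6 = (q + 2)*(q^2 - 2*q - 3) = (q + 1)*(q + 2)*(q - 3)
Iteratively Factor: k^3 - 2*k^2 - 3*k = (k + 1)*(k^2 - 3*k) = k*(k + 1)*(k - 3)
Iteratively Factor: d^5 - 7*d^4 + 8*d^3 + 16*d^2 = (d + 1)*(d^4 - 8*d^3 + 16*d^2) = (d - 4)*(d + 1)*(d^3 - 4*d^2) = d*(d - 4)*(d + 1)*(d^2 - 4*d) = d*(d - 4)^2*(d + 1)*(d)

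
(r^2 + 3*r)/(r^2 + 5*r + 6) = r/(r + 2)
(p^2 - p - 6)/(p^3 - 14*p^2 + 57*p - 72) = (p + 2)/(p^2 - 11*p + 24)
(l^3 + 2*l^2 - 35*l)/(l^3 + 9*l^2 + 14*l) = (l - 5)/(l + 2)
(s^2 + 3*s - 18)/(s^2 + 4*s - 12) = (s - 3)/(s - 2)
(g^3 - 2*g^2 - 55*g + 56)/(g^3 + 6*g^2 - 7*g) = (g - 8)/g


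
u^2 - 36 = (u - 6)*(u + 6)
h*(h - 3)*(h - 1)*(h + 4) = h^4 - 13*h^2 + 12*h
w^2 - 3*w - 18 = (w - 6)*(w + 3)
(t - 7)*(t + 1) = t^2 - 6*t - 7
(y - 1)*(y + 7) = y^2 + 6*y - 7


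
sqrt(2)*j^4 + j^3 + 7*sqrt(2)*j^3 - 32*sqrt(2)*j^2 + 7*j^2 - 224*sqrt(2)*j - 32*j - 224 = (j + 7)*(j - 4*sqrt(2))*(j + 4*sqrt(2))*(sqrt(2)*j + 1)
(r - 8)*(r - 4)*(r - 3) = r^3 - 15*r^2 + 68*r - 96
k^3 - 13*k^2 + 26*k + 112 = (k - 8)*(k - 7)*(k + 2)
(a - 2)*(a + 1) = a^2 - a - 2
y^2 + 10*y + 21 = (y + 3)*(y + 7)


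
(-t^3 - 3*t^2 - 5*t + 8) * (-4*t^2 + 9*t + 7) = 4*t^5 + 3*t^4 - 14*t^3 - 98*t^2 + 37*t + 56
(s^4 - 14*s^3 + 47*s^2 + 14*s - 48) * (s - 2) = s^5 - 16*s^4 + 75*s^3 - 80*s^2 - 76*s + 96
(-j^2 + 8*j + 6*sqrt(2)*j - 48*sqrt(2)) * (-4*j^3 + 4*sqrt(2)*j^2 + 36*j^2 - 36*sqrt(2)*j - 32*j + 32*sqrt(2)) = 4*j^5 - 68*j^4 - 28*sqrt(2)*j^4 + 368*j^3 + 476*sqrt(2)*j^3 - 2240*sqrt(2)*j^2 - 1072*j^2 + 1792*sqrt(2)*j + 3840*j - 3072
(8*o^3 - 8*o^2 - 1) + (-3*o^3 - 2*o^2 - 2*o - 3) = 5*o^3 - 10*o^2 - 2*o - 4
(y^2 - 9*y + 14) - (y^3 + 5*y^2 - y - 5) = -y^3 - 4*y^2 - 8*y + 19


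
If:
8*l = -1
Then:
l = -1/8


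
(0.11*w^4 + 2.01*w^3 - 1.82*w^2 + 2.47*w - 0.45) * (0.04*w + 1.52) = 0.0044*w^5 + 0.2476*w^4 + 2.9824*w^3 - 2.6676*w^2 + 3.7364*w - 0.684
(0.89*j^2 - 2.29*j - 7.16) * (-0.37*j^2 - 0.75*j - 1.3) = -0.3293*j^4 + 0.1798*j^3 + 3.2097*j^2 + 8.347*j + 9.308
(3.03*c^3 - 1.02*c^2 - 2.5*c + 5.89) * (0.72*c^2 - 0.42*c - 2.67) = 2.1816*c^5 - 2.007*c^4 - 9.4617*c^3 + 8.0142*c^2 + 4.2012*c - 15.7263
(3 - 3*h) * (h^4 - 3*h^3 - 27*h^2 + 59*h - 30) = -3*h^5 + 12*h^4 + 72*h^3 - 258*h^2 + 267*h - 90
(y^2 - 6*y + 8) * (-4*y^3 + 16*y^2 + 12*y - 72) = -4*y^5 + 40*y^4 - 116*y^3 - 16*y^2 + 528*y - 576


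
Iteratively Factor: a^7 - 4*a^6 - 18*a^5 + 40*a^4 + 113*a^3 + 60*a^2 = (a + 1)*(a^6 - 5*a^5 - 13*a^4 + 53*a^3 + 60*a^2) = (a + 1)*(a + 3)*(a^5 - 8*a^4 + 11*a^3 + 20*a^2) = a*(a + 1)*(a + 3)*(a^4 - 8*a^3 + 11*a^2 + 20*a) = a*(a - 4)*(a + 1)*(a + 3)*(a^3 - 4*a^2 - 5*a) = a*(a - 5)*(a - 4)*(a + 1)*(a + 3)*(a^2 + a) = a^2*(a - 5)*(a - 4)*(a + 1)*(a + 3)*(a + 1)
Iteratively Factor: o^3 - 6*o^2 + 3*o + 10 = (o - 2)*(o^2 - 4*o - 5) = (o - 2)*(o + 1)*(o - 5)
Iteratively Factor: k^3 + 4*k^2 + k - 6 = (k + 2)*(k^2 + 2*k - 3) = (k - 1)*(k + 2)*(k + 3)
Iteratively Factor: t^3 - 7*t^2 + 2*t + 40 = (t - 5)*(t^2 - 2*t - 8) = (t - 5)*(t + 2)*(t - 4)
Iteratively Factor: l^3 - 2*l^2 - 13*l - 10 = (l + 1)*(l^2 - 3*l - 10) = (l - 5)*(l + 1)*(l + 2)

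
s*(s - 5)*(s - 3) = s^3 - 8*s^2 + 15*s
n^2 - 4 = (n - 2)*(n + 2)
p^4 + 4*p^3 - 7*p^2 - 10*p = p*(p - 2)*(p + 1)*(p + 5)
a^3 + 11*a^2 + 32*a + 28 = (a + 2)^2*(a + 7)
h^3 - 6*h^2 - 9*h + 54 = (h - 6)*(h - 3)*(h + 3)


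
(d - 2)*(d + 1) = d^2 - d - 2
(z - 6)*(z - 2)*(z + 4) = z^3 - 4*z^2 - 20*z + 48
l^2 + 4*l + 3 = (l + 1)*(l + 3)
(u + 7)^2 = u^2 + 14*u + 49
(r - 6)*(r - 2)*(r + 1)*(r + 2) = r^4 - 5*r^3 - 10*r^2 + 20*r + 24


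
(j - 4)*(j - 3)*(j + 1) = j^3 - 6*j^2 + 5*j + 12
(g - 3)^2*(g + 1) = g^3 - 5*g^2 + 3*g + 9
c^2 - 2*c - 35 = (c - 7)*(c + 5)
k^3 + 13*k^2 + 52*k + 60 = (k + 2)*(k + 5)*(k + 6)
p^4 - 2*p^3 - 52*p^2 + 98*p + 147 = (p - 7)*(p - 3)*(p + 1)*(p + 7)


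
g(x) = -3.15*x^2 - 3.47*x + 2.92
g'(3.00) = -22.37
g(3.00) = -35.84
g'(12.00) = -79.07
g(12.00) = -492.32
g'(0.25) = -5.04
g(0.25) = 1.86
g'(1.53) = -13.11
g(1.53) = -9.76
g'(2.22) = -17.46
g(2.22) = -20.31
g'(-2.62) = 13.04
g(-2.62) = -9.61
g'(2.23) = -17.52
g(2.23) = -20.48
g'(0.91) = -9.20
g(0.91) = -2.85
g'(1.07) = -10.21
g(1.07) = -4.40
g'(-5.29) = 29.86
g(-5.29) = -66.87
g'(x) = -6.3*x - 3.47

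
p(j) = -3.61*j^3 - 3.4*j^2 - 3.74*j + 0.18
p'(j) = -10.83*j^2 - 6.8*j - 3.74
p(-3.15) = 91.06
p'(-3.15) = -89.78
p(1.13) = -13.60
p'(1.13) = -25.25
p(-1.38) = 8.35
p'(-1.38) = -14.98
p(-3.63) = 141.63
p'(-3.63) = -121.76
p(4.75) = -481.19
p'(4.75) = -280.39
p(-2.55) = 47.47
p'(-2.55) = -56.82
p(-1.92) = 20.38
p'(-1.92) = -30.61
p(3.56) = -219.10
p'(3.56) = -165.20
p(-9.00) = 2390.13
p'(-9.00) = -819.77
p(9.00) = -2940.57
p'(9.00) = -942.17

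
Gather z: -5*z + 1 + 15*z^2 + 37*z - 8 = 15*z^2 + 32*z - 7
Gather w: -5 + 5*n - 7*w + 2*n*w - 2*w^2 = 5*n - 2*w^2 + w*(2*n - 7) - 5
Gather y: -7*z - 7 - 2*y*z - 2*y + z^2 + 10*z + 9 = y*(-2*z - 2) + z^2 + 3*z + 2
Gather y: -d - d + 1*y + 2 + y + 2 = -2*d + 2*y + 4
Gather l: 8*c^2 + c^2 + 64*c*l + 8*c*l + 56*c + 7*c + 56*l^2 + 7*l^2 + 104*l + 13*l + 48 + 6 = 9*c^2 + 63*c + 63*l^2 + l*(72*c + 117) + 54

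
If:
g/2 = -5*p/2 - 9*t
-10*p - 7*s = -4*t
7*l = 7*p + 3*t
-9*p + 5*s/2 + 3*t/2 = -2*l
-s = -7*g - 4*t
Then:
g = 0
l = 0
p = 0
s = 0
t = 0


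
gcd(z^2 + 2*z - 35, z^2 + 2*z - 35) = z^2 + 2*z - 35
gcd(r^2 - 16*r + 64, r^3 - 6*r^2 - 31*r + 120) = r - 8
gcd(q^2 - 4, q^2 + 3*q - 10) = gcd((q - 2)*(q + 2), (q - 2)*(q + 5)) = q - 2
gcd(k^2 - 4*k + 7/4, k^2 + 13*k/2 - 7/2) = k - 1/2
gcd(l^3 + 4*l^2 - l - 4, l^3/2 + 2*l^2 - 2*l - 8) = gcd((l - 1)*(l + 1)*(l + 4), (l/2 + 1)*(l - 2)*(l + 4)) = l + 4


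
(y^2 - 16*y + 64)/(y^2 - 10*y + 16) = (y - 8)/(y - 2)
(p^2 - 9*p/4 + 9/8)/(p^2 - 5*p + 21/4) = (4*p - 3)/(2*(2*p - 7))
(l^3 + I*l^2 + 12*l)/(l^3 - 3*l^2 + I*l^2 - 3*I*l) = (l^2 + I*l + 12)/(l^2 + l*(-3 + I) - 3*I)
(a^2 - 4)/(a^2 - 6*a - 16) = (a - 2)/(a - 8)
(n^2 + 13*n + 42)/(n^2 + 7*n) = (n + 6)/n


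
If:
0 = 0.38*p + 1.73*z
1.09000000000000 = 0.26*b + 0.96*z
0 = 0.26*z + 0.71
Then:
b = 14.28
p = 12.43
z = -2.73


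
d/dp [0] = 0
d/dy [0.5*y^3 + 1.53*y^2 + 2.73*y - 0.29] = 1.5*y^2 + 3.06*y + 2.73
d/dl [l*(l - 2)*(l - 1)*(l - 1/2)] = 4*l^3 - 21*l^2/2 + 7*l - 1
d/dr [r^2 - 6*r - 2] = 2*r - 6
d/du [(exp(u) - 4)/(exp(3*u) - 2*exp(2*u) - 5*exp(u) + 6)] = ((exp(u) - 4)*(-3*exp(2*u) + 4*exp(u) + 5) + exp(3*u) - 2*exp(2*u) - 5*exp(u) + 6)*exp(u)/(exp(3*u) - 2*exp(2*u) - 5*exp(u) + 6)^2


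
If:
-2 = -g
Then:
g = 2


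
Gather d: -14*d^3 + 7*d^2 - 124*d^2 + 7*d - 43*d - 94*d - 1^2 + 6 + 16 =-14*d^3 - 117*d^2 - 130*d + 21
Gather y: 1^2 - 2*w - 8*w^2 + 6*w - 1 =-8*w^2 + 4*w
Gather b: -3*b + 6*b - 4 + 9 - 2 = 3*b + 3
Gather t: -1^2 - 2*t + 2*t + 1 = 0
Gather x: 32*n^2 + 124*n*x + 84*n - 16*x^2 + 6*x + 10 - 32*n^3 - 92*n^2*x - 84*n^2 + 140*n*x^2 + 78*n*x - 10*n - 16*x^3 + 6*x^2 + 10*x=-32*n^3 - 52*n^2 + 74*n - 16*x^3 + x^2*(140*n - 10) + x*(-92*n^2 + 202*n + 16) + 10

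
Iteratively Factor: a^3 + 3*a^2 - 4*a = (a)*(a^2 + 3*a - 4) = a*(a - 1)*(a + 4)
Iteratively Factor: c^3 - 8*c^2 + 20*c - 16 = (c - 4)*(c^2 - 4*c + 4) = (c - 4)*(c - 2)*(c - 2)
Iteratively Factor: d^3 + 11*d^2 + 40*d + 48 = (d + 4)*(d^2 + 7*d + 12) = (d + 3)*(d + 4)*(d + 4)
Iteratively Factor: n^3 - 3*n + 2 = (n - 1)*(n^2 + n - 2) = (n - 1)*(n + 2)*(n - 1)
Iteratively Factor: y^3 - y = (y)*(y^2 - 1) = y*(y - 1)*(y + 1)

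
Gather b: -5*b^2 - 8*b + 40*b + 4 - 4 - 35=-5*b^2 + 32*b - 35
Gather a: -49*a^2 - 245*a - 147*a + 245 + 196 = -49*a^2 - 392*a + 441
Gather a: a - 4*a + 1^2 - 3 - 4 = -3*a - 6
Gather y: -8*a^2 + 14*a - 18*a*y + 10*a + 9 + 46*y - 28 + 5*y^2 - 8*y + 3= -8*a^2 + 24*a + 5*y^2 + y*(38 - 18*a) - 16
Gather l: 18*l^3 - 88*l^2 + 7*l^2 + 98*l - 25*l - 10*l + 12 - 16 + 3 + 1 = 18*l^3 - 81*l^2 + 63*l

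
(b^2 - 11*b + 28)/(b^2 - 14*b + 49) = (b - 4)/(b - 7)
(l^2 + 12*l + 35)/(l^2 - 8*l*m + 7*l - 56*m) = (l + 5)/(l - 8*m)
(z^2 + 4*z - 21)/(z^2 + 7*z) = (z - 3)/z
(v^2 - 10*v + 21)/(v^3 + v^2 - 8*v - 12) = (v - 7)/(v^2 + 4*v + 4)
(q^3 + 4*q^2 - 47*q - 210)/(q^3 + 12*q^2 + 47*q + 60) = (q^2 - q - 42)/(q^2 + 7*q + 12)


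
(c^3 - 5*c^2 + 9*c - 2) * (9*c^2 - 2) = 9*c^5 - 45*c^4 + 79*c^3 - 8*c^2 - 18*c + 4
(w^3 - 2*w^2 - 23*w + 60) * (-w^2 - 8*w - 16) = -w^5 - 6*w^4 + 23*w^3 + 156*w^2 - 112*w - 960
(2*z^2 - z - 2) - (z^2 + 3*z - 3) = z^2 - 4*z + 1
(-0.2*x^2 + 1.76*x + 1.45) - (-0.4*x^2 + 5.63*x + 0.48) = 0.2*x^2 - 3.87*x + 0.97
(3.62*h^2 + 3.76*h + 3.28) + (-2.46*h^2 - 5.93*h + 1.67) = 1.16*h^2 - 2.17*h + 4.95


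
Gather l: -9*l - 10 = -9*l - 10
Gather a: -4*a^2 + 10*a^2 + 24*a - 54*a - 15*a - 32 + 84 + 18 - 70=6*a^2 - 45*a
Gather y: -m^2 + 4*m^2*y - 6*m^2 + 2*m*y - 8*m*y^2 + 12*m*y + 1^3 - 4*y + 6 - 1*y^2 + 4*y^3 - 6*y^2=-7*m^2 + 4*y^3 + y^2*(-8*m - 7) + y*(4*m^2 + 14*m - 4) + 7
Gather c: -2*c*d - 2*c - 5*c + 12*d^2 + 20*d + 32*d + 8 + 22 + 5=c*(-2*d - 7) + 12*d^2 + 52*d + 35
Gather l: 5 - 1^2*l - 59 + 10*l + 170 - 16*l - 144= -7*l - 28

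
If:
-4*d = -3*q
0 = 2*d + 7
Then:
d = -7/2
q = -14/3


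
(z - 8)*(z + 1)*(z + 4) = z^3 - 3*z^2 - 36*z - 32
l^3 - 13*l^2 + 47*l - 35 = (l - 7)*(l - 5)*(l - 1)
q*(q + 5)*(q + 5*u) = q^3 + 5*q^2*u + 5*q^2 + 25*q*u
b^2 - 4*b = b*(b - 4)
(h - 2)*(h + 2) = h^2 - 4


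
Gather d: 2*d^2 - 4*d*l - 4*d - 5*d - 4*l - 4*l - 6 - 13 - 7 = 2*d^2 + d*(-4*l - 9) - 8*l - 26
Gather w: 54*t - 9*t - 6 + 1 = 45*t - 5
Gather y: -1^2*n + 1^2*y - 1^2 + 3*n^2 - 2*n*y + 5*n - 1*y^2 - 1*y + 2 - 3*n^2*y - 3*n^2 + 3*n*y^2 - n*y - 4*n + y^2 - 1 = 3*n*y^2 + y*(-3*n^2 - 3*n)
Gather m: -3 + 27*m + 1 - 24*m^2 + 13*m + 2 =-24*m^2 + 40*m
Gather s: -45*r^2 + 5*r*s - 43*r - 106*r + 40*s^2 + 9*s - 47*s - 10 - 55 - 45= -45*r^2 - 149*r + 40*s^2 + s*(5*r - 38) - 110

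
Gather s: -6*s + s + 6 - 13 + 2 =-5*s - 5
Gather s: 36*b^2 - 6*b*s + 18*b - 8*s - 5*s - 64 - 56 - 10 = 36*b^2 + 18*b + s*(-6*b - 13) - 130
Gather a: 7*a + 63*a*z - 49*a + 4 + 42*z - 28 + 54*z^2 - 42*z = a*(63*z - 42) + 54*z^2 - 24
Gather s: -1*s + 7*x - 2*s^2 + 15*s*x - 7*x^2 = -2*s^2 + s*(15*x - 1) - 7*x^2 + 7*x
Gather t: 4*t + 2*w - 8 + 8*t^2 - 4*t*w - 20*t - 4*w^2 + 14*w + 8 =8*t^2 + t*(-4*w - 16) - 4*w^2 + 16*w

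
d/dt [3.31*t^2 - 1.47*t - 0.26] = 6.62*t - 1.47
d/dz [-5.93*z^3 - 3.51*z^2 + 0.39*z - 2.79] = -17.79*z^2 - 7.02*z + 0.39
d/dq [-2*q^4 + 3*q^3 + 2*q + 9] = -8*q^3 + 9*q^2 + 2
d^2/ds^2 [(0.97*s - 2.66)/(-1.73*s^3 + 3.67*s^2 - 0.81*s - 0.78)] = (-17.418678*s^5 + 132.48513*s^4 - 293.62884*s^3 + 253.035408*s^2 - 85.641048*s + 19.945176)/(5.177717*s^9 - 32.951829*s^8 + 77.176338*s^7 - 73.284103*s^6 + 6.420798*s^5 + 30.851649*s^4 - 10.223199*s^3 - 5.16321*s^2 + 1.478412*s + 0.474552)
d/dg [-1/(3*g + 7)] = 3/(3*g + 7)^2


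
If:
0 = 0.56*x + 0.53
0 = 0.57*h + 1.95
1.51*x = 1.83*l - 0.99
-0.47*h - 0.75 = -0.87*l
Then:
No Solution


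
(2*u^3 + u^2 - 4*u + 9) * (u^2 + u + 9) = 2*u^5 + 3*u^4 + 15*u^3 + 14*u^2 - 27*u + 81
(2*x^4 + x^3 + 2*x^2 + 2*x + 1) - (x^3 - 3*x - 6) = 2*x^4 + 2*x^2 + 5*x + 7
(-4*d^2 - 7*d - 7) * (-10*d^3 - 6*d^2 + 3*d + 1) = 40*d^5 + 94*d^4 + 100*d^3 + 17*d^2 - 28*d - 7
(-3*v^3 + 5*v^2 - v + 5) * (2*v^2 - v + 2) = -6*v^5 + 13*v^4 - 13*v^3 + 21*v^2 - 7*v + 10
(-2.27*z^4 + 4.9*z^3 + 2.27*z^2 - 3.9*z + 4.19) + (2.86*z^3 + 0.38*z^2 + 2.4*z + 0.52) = -2.27*z^4 + 7.76*z^3 + 2.65*z^2 - 1.5*z + 4.71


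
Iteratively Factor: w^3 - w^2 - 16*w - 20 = (w - 5)*(w^2 + 4*w + 4) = (w - 5)*(w + 2)*(w + 2)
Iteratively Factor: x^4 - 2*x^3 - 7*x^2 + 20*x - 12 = (x + 3)*(x^3 - 5*x^2 + 8*x - 4) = (x - 2)*(x + 3)*(x^2 - 3*x + 2) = (x - 2)^2*(x + 3)*(x - 1)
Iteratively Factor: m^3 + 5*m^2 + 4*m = (m + 4)*(m^2 + m) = (m + 1)*(m + 4)*(m)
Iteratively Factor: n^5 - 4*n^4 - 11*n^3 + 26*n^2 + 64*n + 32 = (n + 1)*(n^4 - 5*n^3 - 6*n^2 + 32*n + 32) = (n - 4)*(n + 1)*(n^3 - n^2 - 10*n - 8) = (n - 4)*(n + 1)*(n + 2)*(n^2 - 3*n - 4) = (n - 4)^2*(n + 1)*(n + 2)*(n + 1)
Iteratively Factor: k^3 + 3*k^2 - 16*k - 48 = (k + 3)*(k^2 - 16) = (k - 4)*(k + 3)*(k + 4)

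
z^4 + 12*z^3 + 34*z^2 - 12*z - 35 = (z - 1)*(z + 1)*(z + 5)*(z + 7)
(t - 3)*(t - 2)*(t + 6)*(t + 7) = t^4 + 8*t^3 - 17*t^2 - 132*t + 252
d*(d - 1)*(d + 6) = d^3 + 5*d^2 - 6*d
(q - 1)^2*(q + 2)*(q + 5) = q^4 + 5*q^3 - 3*q^2 - 13*q + 10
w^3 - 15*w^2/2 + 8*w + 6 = (w - 6)*(w - 2)*(w + 1/2)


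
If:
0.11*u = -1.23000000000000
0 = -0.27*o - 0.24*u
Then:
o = 9.94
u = -11.18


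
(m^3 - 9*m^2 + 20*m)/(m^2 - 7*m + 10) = m*(m - 4)/(m - 2)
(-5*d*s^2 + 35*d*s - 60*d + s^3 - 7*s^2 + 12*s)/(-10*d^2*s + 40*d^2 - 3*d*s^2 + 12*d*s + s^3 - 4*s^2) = (s - 3)/(2*d + s)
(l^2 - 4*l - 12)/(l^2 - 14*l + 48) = (l + 2)/(l - 8)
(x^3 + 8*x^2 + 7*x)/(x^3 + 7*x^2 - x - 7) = x/(x - 1)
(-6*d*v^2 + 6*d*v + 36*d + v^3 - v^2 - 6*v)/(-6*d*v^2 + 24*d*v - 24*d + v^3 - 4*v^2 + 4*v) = (v^2 - v - 6)/(v^2 - 4*v + 4)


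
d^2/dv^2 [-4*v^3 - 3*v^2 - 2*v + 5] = -24*v - 6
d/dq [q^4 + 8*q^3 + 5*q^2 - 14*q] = 4*q^3 + 24*q^2 + 10*q - 14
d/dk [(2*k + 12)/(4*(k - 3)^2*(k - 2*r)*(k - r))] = (-(k - 3)*(k + 6)*(k - 2*r) - (k - 3)*(k + 6)*(k - r) + (k - 3)*(k - 2*r)*(k - r) - 2*(k + 6)*(k - 2*r)*(k - r))/(2*(k - 3)^3*(k - 2*r)^2*(k - r)^2)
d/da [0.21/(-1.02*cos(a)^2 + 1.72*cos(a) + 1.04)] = (0.3612 - 0.4284*cos(a))*sin(a)/(-1.02*cos(a)^2 + 1.72*cos(a) + 1.04)^2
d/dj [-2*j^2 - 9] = -4*j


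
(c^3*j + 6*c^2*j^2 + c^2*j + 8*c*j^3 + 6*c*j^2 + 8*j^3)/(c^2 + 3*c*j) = j*(c^3 + 6*c^2*j + c^2 + 8*c*j^2 + 6*c*j + 8*j^2)/(c*(c + 3*j))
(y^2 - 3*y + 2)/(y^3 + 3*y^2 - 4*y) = (y - 2)/(y*(y + 4))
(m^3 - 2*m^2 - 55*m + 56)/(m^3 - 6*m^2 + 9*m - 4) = (m^2 - m - 56)/(m^2 - 5*m + 4)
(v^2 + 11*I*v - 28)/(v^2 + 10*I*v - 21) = (v + 4*I)/(v + 3*I)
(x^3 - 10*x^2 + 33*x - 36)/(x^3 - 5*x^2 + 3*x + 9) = (x - 4)/(x + 1)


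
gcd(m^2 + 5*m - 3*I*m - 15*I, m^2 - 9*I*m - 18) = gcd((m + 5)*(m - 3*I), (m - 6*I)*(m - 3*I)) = m - 3*I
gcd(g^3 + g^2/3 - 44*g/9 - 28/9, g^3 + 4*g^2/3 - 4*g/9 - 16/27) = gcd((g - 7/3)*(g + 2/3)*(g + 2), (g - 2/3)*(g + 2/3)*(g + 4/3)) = g + 2/3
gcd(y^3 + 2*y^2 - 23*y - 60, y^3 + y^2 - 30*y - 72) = y^2 + 7*y + 12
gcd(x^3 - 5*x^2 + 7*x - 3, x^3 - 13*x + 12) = x^2 - 4*x + 3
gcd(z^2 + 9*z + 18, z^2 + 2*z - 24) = z + 6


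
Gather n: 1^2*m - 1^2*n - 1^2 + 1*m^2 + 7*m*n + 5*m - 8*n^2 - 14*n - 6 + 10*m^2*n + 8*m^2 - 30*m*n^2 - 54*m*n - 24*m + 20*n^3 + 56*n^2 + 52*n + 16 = 9*m^2 - 18*m + 20*n^3 + n^2*(48 - 30*m) + n*(10*m^2 - 47*m + 37) + 9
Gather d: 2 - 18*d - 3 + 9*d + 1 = -9*d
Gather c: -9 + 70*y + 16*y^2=16*y^2 + 70*y - 9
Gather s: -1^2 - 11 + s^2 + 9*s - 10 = s^2 + 9*s - 22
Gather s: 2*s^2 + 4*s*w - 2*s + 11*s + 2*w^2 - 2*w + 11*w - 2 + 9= 2*s^2 + s*(4*w + 9) + 2*w^2 + 9*w + 7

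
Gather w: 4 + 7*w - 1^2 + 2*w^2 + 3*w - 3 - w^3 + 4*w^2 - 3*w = -w^3 + 6*w^2 + 7*w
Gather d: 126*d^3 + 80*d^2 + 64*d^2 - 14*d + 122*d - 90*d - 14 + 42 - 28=126*d^3 + 144*d^2 + 18*d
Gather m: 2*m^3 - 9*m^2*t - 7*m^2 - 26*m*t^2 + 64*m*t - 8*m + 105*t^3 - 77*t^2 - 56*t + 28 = 2*m^3 + m^2*(-9*t - 7) + m*(-26*t^2 + 64*t - 8) + 105*t^3 - 77*t^2 - 56*t + 28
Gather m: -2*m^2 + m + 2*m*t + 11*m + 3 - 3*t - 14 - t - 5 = -2*m^2 + m*(2*t + 12) - 4*t - 16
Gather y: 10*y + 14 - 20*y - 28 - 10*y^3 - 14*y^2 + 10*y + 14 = -10*y^3 - 14*y^2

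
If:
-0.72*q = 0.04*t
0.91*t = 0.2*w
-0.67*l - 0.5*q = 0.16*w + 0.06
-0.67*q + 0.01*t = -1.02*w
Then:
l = -0.09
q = 0.00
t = 0.00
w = 0.00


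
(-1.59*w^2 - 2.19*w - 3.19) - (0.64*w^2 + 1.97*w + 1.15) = -2.23*w^2 - 4.16*w - 4.34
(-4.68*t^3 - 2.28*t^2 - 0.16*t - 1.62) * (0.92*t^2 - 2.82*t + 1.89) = -4.3056*t^5 + 11.1*t^4 - 2.5628*t^3 - 5.3484*t^2 + 4.266*t - 3.0618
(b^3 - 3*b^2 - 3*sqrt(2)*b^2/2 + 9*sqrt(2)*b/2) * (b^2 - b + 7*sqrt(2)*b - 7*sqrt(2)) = b^5 - 4*b^4 + 11*sqrt(2)*b^4/2 - 22*sqrt(2)*b^3 - 18*b^3 + 33*sqrt(2)*b^2/2 + 84*b^2 - 63*b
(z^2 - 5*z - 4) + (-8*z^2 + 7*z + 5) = -7*z^2 + 2*z + 1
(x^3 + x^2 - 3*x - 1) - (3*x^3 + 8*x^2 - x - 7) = -2*x^3 - 7*x^2 - 2*x + 6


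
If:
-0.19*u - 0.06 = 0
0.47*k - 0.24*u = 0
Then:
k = -0.16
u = -0.32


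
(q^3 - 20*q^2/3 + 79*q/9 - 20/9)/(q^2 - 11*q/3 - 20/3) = (9*q^2 - 15*q + 4)/(3*(3*q + 4))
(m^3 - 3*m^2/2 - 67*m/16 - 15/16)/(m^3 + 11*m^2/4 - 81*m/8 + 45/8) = (16*m^3 - 24*m^2 - 67*m - 15)/(2*(8*m^3 + 22*m^2 - 81*m + 45))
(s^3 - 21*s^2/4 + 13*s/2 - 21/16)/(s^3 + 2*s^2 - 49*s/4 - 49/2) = (8*s^2 - 14*s + 3)/(4*(2*s^2 + 11*s + 14))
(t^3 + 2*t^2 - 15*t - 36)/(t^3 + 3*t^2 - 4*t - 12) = (t^2 - t - 12)/(t^2 - 4)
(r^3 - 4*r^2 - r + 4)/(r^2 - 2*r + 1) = (r^2 - 3*r - 4)/(r - 1)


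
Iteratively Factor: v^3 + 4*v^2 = (v + 4)*(v^2) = v*(v + 4)*(v)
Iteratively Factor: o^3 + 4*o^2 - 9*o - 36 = (o + 3)*(o^2 + o - 12) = (o + 3)*(o + 4)*(o - 3)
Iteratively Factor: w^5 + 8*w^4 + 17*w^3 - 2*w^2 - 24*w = (w - 1)*(w^4 + 9*w^3 + 26*w^2 + 24*w) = (w - 1)*(w + 4)*(w^3 + 5*w^2 + 6*w) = (w - 1)*(w + 3)*(w + 4)*(w^2 + 2*w) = (w - 1)*(w + 2)*(w + 3)*(w + 4)*(w)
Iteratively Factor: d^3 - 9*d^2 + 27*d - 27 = (d - 3)*(d^2 - 6*d + 9) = (d - 3)^2*(d - 3)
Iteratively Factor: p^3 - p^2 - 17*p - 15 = (p + 1)*(p^2 - 2*p - 15) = (p + 1)*(p + 3)*(p - 5)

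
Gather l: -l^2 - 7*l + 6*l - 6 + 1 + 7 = -l^2 - l + 2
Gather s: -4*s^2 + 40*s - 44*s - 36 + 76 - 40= -4*s^2 - 4*s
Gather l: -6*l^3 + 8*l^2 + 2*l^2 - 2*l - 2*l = -6*l^3 + 10*l^2 - 4*l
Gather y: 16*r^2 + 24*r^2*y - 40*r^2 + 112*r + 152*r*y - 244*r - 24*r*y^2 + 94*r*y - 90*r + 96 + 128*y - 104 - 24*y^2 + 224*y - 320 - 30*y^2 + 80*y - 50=-24*r^2 - 222*r + y^2*(-24*r - 54) + y*(24*r^2 + 246*r + 432) - 378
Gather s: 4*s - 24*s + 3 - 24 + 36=15 - 20*s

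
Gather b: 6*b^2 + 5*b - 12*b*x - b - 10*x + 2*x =6*b^2 + b*(4 - 12*x) - 8*x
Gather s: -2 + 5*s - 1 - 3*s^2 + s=-3*s^2 + 6*s - 3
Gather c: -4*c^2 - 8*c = -4*c^2 - 8*c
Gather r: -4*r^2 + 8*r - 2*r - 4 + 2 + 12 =-4*r^2 + 6*r + 10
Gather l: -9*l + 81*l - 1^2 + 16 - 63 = 72*l - 48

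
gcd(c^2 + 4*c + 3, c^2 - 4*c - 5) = c + 1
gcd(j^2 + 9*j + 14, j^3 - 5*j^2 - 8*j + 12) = j + 2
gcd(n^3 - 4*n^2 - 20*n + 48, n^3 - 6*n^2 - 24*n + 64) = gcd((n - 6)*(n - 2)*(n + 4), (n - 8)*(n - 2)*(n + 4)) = n^2 + 2*n - 8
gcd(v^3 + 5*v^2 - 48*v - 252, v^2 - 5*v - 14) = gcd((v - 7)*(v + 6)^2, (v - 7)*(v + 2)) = v - 7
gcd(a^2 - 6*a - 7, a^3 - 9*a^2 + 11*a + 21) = a^2 - 6*a - 7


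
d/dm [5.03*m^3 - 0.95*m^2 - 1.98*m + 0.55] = 15.09*m^2 - 1.9*m - 1.98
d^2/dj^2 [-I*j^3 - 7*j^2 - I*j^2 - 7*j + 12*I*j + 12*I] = -6*I*j - 14 - 2*I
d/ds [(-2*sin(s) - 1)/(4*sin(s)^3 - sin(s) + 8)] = (16*sin(s)^3 + 12*sin(s)^2 - 17)*cos(s)/(4*sin(s)^3 - sin(s) + 8)^2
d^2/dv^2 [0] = 0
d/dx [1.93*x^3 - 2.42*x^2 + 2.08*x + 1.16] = 5.79*x^2 - 4.84*x + 2.08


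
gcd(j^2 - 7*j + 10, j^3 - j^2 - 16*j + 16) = 1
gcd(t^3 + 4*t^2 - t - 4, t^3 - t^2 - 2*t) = t + 1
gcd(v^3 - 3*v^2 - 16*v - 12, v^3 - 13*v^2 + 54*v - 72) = v - 6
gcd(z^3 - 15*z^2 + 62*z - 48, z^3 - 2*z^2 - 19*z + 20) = z - 1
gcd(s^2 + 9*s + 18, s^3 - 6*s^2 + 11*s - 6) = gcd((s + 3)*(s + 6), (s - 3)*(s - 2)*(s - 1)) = 1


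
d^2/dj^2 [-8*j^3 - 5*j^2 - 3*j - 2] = -48*j - 10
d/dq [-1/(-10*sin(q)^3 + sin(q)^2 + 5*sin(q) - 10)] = (-30*sin(q)^2 + 2*sin(q) + 5)*cos(q)/(10*sin(q)^3 - sin(q)^2 - 5*sin(q) + 10)^2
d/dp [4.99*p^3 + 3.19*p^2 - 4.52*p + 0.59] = 14.97*p^2 + 6.38*p - 4.52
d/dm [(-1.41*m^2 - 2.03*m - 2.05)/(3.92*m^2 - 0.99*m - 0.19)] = (9.3535*m^2 + 16.6078*m - 1.6438)/(15.3664*m^4 - 7.7616*m^3 - 0.5095*m^2 + 0.3762*m + 0.0361)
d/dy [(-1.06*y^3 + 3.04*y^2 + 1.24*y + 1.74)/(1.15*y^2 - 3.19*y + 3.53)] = (-1.219*y^4 + 6.7628*y^3 - 22.349*y^2 + 17.4604*y + 9.9278)/(1.3225*y^4 - 7.337*y^3 + 18.2951*y^2 - 22.5214*y + 12.4609)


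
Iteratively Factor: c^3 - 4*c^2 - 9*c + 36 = (c - 3)*(c^2 - c - 12) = (c - 3)*(c + 3)*(c - 4)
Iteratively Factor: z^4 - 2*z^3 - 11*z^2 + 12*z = (z)*(z^3 - 2*z^2 - 11*z + 12) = z*(z - 4)*(z^2 + 2*z - 3) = z*(z - 4)*(z + 3)*(z - 1)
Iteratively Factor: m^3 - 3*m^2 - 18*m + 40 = (m - 5)*(m^2 + 2*m - 8) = (m - 5)*(m - 2)*(m + 4)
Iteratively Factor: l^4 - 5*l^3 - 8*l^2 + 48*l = (l)*(l^3 - 5*l^2 - 8*l + 48) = l*(l - 4)*(l^2 - l - 12) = l*(l - 4)^2*(l + 3)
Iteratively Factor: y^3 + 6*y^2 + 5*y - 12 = (y - 1)*(y^2 + 7*y + 12) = (y - 1)*(y + 3)*(y + 4)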